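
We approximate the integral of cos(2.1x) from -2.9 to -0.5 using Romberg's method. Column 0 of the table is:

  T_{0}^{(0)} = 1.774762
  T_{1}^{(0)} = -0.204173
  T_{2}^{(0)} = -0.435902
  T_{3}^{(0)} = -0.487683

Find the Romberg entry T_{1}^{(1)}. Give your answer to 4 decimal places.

T_{1}^{(1)} = -0.204173 + (-0.204173 − 1.774762)/3 = -0.863818

-0.8638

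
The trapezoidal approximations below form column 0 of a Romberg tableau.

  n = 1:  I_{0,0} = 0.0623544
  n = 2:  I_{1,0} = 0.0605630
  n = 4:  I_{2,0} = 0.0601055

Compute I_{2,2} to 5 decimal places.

I_{1,1} = 0.0605630 + (0.0605630 − 0.0623544)/3 = 0.0599659
I_{2,1} = 0.0601055 + (0.0601055 − 0.0605630)/3 = 0.0599530
I_{2,2} = 0.0599530 + (0.0599530 − 0.0599659)/15 = 0.0599521

0.05995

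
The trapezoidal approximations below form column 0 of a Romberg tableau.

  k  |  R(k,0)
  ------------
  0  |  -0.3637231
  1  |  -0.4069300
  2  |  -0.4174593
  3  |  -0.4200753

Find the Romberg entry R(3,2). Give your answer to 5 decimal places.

Richardson extrapolation on the trapezoidal column (denominator 4−1=3):
R(2,1) = (4·(-0.4174593) − (-0.4069300)) / 3 = -0.4209691
R(3,1) = -0.4200753 + (-0.4200753 − (-0.4174593))/3 = -0.4209473
R(3,2) = (16·(-0.4209473) − (-0.4209691)) / 15 = -0.4209458

-0.42095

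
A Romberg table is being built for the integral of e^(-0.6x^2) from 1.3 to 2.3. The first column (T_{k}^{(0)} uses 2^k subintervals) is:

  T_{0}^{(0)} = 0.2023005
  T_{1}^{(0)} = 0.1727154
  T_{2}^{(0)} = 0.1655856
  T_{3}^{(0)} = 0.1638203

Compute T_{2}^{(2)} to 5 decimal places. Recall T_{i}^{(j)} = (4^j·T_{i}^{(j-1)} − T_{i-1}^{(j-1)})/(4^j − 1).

0.16323

Richardson extrapolation on the trapezoidal column (denominator 4−1=3):
T_{1}^{(1)} = (4·0.1727154 − 0.2023005) / 3 = 0.1628537
T_{2}^{(1)} = (4·0.1655856 − 0.1727154) / 3 = 0.1632090
T_{2}^{(2)} = (16·0.1632090 − 0.1628537) / 15 = 0.1632327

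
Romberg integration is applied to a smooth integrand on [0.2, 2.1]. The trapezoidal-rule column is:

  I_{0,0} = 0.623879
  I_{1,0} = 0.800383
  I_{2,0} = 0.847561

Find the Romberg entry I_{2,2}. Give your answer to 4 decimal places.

0.8636

Richardson extrapolation on the trapezoidal column (denominator 4−1=3):
I_{1,1} = (4·0.800383 − 0.623879) / 3 = 0.859218
I_{2,1} = (4·0.847561 − 0.800383) / 3 = 0.863287
I_{2,2} = 0.863287 + (0.863287 − 0.859218)/15 = 0.863558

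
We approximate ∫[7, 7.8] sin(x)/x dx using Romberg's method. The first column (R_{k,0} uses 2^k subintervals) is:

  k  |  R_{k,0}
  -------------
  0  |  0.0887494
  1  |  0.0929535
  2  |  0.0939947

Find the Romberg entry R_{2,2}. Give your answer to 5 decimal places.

Richardson extrapolation on the trapezoidal column (denominator 4−1=3):
R_{1,1} = (4·0.0929535 − 0.0887494) / 3 = 0.0943549
R_{2,1} = (4·0.0939947 − 0.0929535) / 3 = 0.0943418
R_{2,2} = (16·0.0943418 − 0.0943549) / 15 = 0.0943409

0.09434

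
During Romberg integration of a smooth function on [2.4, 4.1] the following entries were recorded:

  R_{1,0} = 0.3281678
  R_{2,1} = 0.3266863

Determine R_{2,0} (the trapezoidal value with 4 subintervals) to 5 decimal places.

From R_{2,1} = (4·R_{2,0} − R_{1,0})/3, solve for R_{2,0}:
4·R_{2,0} = 3·0.3266863 + 0.3281678 = 1.3082267
R_{2,0} = 0.3270567

0.32706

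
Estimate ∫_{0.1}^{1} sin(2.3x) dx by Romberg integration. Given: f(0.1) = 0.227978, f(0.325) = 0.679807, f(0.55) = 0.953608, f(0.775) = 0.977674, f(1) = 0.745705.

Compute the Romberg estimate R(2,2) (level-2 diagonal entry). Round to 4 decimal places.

R(0,0) (trapezoid, 1 panel, h=0.9000): 0.438157
R(1,0) (trapezoid, 2 panels, h=0.4500): 0.648202
R(2,0) (trapezoid, 4 panels, h=0.2250): 0.697034
R(1,1) = 0.648202 + (0.648202 − 0.438157)/3 = 0.718217
R(2,1) = 0.697034 + (0.697034 − 0.648202)/3 = 0.713311
R(2,2) = 0.713311 + (0.713311 − 0.718217)/15 = 0.712984

0.7130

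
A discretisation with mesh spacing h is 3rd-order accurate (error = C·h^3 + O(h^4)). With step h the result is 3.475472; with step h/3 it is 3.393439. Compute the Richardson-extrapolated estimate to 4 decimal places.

3.3903

The leading error scales as h^3; refining by a factor of 3 reduces it by 3^3 = 27.
Extrapolated value = (27·A(h/3) − A(h)) / (27 − 1)
= (27·3.393439 − 3.475472) / 26
= 88.147381 / 26 = 3.390284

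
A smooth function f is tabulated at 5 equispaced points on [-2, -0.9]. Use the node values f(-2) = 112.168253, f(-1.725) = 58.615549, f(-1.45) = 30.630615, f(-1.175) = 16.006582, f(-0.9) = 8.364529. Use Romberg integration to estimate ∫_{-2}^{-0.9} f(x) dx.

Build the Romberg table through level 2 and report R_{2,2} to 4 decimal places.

R_{0,0} (trapezoid, 1 panel, h=1.1000): 66.293030
R_{1,0} (trapezoid, 2 panels, h=0.5500): 49.993353
R_{2,0} (trapezoid, 4 panels, h=0.2750): 45.517763
R_{1,1} = 49.993353 + (49.993353 − 66.293030)/3 = 44.560127
R_{2,1} = 45.517763 + (45.517763 − 49.993353)/3 = 44.025900
R_{2,2} = 44.025900 + (44.025900 − 44.560127)/15 = 43.990285

43.9903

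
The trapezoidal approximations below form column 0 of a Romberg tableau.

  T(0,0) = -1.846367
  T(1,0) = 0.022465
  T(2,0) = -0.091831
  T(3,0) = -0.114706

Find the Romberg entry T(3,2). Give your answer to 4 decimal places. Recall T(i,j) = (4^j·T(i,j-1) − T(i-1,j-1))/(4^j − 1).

T(2,1) = (4·(-0.091831) − 0.022465) / 3 = -0.129930
T(3,1) = (4·(-0.114706) − (-0.091831)) / 3 = -0.122331
T(3,2) = (16·(-0.122331) − (-0.129930)) / 15 = -0.121824
(Column j=1 coincides with Simpson's rule on the same nodes.)

-0.1218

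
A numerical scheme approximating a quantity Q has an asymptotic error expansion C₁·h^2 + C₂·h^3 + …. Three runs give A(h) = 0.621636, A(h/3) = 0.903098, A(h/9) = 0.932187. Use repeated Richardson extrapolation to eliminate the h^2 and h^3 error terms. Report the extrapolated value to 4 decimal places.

First eliminate the h^2 term (factor 3^2 = 9):
  B₁ = (9·0.903098 − 0.621636)/8 = 0.938281
  B₂ = (9·0.932187 − 0.903098)/8 = 0.935823
Then eliminate the h^3 term (factor 3^3 = 27):
  (27·0.935823 − 0.938281)/26 = 0.935728

0.9357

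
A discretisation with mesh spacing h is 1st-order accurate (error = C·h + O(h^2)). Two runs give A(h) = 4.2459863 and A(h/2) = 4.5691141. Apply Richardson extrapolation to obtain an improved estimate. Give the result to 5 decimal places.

The leading error scales as h; refining by a factor of 2 reduces it by 2^1 = 2.
Extrapolated value = (2·A(h/2) − A(h)) / (2 − 1)
= (2·4.5691141 − 4.2459863) / 1
= 4.8922419 / 1 = 4.8922419

4.89224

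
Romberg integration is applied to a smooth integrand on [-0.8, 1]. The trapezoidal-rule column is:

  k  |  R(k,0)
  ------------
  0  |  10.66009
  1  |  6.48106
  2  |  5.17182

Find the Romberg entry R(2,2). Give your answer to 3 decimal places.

4.712

R(1,1) = (4·6.48106 − 10.66009) / 3 = 5.08805
R(2,1) = 5.17182 + (5.17182 − 6.48106)/3 = 4.73541
R(2,2) = (16·4.73541 − 5.08805) / 15 = 4.71190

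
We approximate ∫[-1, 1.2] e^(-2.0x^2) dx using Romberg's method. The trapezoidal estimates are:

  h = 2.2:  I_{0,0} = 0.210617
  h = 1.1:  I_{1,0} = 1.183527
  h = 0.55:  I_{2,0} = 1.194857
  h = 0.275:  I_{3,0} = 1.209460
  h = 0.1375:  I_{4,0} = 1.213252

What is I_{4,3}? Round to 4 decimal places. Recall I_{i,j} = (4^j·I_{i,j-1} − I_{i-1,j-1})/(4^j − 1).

Richardson extrapolation on the trapezoidal column (denominator 4−1=3):
I_{2,1} = 1.194857 + (1.194857 − 1.183527)/3 = 1.198634
I_{3,1} = 1.209460 + (1.209460 − 1.194857)/3 = 1.214328
I_{4,1} = (4·1.213252 − 1.209460) / 3 = 1.214516
I_{3,2} = 1.214328 + (1.214328 − 1.198634)/15 = 1.215374
I_{4,2} = (16·1.214516 − 1.214328) / 15 = 1.214529
I_{4,3} = (64·1.214529 − 1.215374) / 63 = 1.214516
(Column j=1 coincides with Simpson's rule on the same nodes.)

1.2145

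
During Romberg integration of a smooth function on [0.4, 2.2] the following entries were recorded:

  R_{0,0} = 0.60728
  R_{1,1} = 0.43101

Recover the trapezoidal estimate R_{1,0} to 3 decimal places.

From R_{1,1} = (4·R_{1,0} − R_{0,0})/3, solve for R_{1,0}:
4·R_{1,0} = 3·0.43101 + 0.60728 = 1.90031
R_{1,0} = 0.47508

0.475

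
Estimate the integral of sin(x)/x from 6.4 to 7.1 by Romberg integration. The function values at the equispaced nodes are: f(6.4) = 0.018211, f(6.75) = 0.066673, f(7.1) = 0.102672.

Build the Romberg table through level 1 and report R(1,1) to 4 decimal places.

R(0,0) (trapezoid, 1 panel, h=0.7000): 0.042309
R(1,0) (trapezoid, 2 panels, h=0.3500): 0.044490
R(1,1) = 0.044490 + (0.044490 − 0.042309)/3 = 0.045217

0.0452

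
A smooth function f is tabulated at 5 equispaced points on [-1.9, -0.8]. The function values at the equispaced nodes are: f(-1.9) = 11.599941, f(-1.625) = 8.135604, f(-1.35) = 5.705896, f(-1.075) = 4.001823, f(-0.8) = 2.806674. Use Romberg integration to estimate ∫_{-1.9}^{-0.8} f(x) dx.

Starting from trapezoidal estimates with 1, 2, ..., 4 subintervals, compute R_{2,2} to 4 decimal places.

R_{0,0} (trapezoid, 1 panel, h=1.1000): 7.923638
R_{1,0} (trapezoid, 2 panels, h=0.5500): 7.100062
R_{2,0} (trapezoid, 4 panels, h=0.2750): 6.887823
R_{1,1} = 7.100062 + (7.100062 − 7.923638)/3 = 6.825537
R_{2,1} = 6.887823 + (6.887823 − 7.100062)/3 = 6.817077
R_{2,2} = 6.817077 + (6.817077 − 6.825537)/15 = 6.816513

6.8165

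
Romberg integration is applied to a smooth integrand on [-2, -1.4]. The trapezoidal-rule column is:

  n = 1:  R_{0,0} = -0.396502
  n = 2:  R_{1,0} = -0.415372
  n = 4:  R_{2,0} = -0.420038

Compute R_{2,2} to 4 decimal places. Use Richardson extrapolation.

-0.4216

Richardson extrapolation on the trapezoidal column (denominator 4−1=3):
R_{1,1} = (4·(-0.415372) − (-0.396502)) / 3 = -0.421662
R_{2,1} = (4·(-0.420038) − (-0.415372)) / 3 = -0.421593
R_{2,2} = -0.421593 + (-0.421593 − (-0.421662))/15 = -0.421588
(Column j=1 coincides with Simpson's rule on the same nodes.)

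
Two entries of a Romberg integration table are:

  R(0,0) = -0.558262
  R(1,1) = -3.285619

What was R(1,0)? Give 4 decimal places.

-2.6038

From R(1,1) = (4·R(1,0) − R(0,0))/3, solve for R(1,0):
4·R(1,0) = 3·(-3.285619) + (-0.558262) = -10.415119
R(1,0) = -2.603780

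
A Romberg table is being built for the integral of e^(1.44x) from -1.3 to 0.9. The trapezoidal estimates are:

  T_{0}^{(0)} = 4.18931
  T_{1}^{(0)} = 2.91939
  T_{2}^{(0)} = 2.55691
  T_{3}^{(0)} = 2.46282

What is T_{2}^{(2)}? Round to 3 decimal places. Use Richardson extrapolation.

T_{1}^{(1)} = 2.91939 + (2.91939 − 4.18931)/3 = 2.49608
T_{2}^{(1)} = (4·2.55691 − 2.91939) / 3 = 2.43608
T_{2}^{(2)} = 2.43608 + (2.43608 − 2.49608)/15 = 2.43208

2.432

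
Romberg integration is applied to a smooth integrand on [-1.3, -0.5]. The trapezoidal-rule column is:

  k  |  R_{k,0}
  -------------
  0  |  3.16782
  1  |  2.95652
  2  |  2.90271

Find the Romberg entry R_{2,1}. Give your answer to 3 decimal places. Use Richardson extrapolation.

2.885

Richardson extrapolation on the trapezoidal column (denominator 4−1=3):
R_{2,1} = (4·2.90271 − 2.95652) / 3 = 2.88477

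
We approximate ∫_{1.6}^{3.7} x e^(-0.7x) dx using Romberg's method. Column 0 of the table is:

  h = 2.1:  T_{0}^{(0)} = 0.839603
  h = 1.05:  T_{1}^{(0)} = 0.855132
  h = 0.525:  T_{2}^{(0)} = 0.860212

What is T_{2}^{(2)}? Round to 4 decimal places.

T_{1}^{(1)} = 0.855132 + (0.855132 − 0.839603)/3 = 0.860308
T_{2}^{(1)} = 0.860212 + (0.860212 − 0.855132)/3 = 0.861905
T_{2}^{(2)} = (16·0.861905 − 0.860308) / 15 = 0.862011

0.8620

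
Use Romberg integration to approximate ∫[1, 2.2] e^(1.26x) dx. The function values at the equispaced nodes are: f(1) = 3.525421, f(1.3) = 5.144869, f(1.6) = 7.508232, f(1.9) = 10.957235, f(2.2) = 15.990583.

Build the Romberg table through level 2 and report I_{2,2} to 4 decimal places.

9.8930

I_{0,0} (trapezoid, 1 panel, h=1.2000): 11.709602
I_{1,0} (trapezoid, 2 panels, h=0.6000): 10.359740
I_{2,0} (trapezoid, 4 panels, h=0.3000): 10.010501
I_{1,1} = 10.359740 + (10.359740 − 11.709602)/3 = 9.909786
I_{2,1} = 10.010501 + (10.010501 − 10.359740)/3 = 9.894088
I_{2,2} = 9.894088 + (9.894088 − 9.909786)/15 = 9.893041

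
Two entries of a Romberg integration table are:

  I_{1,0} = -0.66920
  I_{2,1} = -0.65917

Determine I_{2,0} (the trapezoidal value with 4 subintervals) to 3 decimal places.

-0.662

From I_{2,1} = (4·I_{2,0} − I_{1,0})/3, solve for I_{2,0}:
4·I_{2,0} = 3·(-0.65917) + (-0.66920) = -2.64671
I_{2,0} = -0.66168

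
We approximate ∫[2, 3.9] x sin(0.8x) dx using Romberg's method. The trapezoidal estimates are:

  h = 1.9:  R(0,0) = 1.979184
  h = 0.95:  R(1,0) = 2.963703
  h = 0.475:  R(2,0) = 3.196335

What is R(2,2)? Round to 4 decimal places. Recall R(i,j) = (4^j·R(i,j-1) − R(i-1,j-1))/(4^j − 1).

Richardson extrapolation on the trapezoidal column (denominator 4−1=3):
R(1,1) = (4·2.963703 − 1.979184) / 3 = 3.291876
R(2,1) = (4·3.196335 − 2.963703) / 3 = 3.273879
R(2,2) = (16·3.273879 − 3.291876) / 15 = 3.272679

3.2727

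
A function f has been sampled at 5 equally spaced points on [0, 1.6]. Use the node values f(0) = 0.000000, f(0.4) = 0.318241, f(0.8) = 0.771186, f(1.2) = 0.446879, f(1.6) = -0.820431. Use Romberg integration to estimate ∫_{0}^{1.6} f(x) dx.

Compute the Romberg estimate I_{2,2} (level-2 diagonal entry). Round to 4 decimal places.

I_{0,0} (trapezoid, 1 panel, h=1.6000): -0.656345
I_{1,0} (trapezoid, 2 panels, h=0.8000): 0.288776
I_{2,0} (trapezoid, 4 panels, h=0.4000): 0.450436
I_{1,1} = 0.288776 + (0.288776 − (-0.656345))/3 = 0.603816
I_{2,1} = 0.450436 + (0.450436 − 0.288776)/3 = 0.504323
I_{2,2} = 0.504323 + (0.504323 − 0.603816)/15 = 0.497690

0.4977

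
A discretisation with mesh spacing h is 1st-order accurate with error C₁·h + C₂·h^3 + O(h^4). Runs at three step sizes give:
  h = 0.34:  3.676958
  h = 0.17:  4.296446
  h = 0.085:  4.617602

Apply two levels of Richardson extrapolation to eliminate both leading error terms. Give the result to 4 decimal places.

4.9420

First eliminate the h term (factor 2^1 = 2):
  B₁ = (2·4.296446 − 3.676958)/1 = 4.915934
  B₂ = (2·4.617602 − 4.296446)/1 = 4.938758
Then eliminate the h^3 term (factor 2^3 = 8):
  (8·4.938758 − 4.915934)/7 = 4.942019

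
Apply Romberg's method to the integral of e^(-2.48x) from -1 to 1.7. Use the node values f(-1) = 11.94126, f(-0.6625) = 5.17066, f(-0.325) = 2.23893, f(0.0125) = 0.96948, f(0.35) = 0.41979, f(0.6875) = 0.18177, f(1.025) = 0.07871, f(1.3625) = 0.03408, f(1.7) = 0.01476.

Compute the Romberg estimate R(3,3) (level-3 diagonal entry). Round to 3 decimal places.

4.810

R(0,0) (trapezoid, 1 panel, h=2.7000): 16.14063
R(1,0) (trapezoid, 2 panels, h=1.3500): 8.63703
R(2,0) (trapezoid, 4 panels, h=0.6750): 5.88292
R(3,0) (trapezoid, 8 panels, h=0.3375): 5.08661
R(1,1) = 8.63703 + (8.63703 − 16.14063)/3 = 6.13583
R(2,1) = 5.88292 + (5.88292 − 8.63703)/3 = 4.96488
R(3,1) = 5.08661 + (5.08661 − 5.88292)/3 = 4.82117
R(2,2) = 4.96488 + (4.96488 − 6.13583)/15 = 4.88682
R(3,2) = 4.82117 + (4.82117 − 4.96488)/15 = 4.81159
R(3,3) = 4.81159 + (4.81159 − 4.88682)/63 = 4.81040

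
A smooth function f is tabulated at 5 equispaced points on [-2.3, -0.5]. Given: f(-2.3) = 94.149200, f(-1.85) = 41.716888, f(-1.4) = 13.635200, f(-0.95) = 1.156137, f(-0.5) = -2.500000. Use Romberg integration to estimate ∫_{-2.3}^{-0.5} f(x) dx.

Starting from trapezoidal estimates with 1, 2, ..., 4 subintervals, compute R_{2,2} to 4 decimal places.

43.5421

R_{0,0} (trapezoid, 1 panel, h=1.8000): 82.484280
R_{1,0} (trapezoid, 2 panels, h=0.9000): 53.513820
R_{2,0} (trapezoid, 4 panels, h=0.4500): 46.049771
R_{1,1} = 53.513820 + (53.513820 − 82.484280)/3 = 43.857000
R_{2,1} = 46.049771 + (46.049771 − 53.513820)/3 = 43.561755
R_{2,2} = 43.561755 + (43.561755 − 43.857000)/15 = 43.542072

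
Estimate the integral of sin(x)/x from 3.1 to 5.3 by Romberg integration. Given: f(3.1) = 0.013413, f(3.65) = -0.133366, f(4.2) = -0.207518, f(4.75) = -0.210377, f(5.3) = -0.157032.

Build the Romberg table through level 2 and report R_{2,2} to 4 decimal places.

-0.3543

R_{0,0} (trapezoid, 1 panel, h=2.2000): -0.157981
R_{1,0} (trapezoid, 2 panels, h=1.1000): -0.307260
R_{2,0} (trapezoid, 4 panels, h=0.5500): -0.342689
R_{1,1} = -0.307260 + (-0.307260 − (-0.157981))/3 = -0.357020
R_{2,1} = -0.342689 + (-0.342689 − (-0.307260))/3 = -0.354499
R_{2,2} = -0.354499 + (-0.354499 − (-0.357020))/15 = -0.354331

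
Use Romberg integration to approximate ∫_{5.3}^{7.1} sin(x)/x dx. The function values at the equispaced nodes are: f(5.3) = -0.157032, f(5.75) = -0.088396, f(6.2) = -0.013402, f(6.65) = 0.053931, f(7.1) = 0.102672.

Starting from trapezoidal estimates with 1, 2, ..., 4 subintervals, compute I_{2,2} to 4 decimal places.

-0.0329

I_{0,0} (trapezoid, 1 panel, h=1.8000): -0.048924
I_{1,0} (trapezoid, 2 panels, h=0.9000): -0.036524
I_{2,0} (trapezoid, 4 panels, h=0.4500): -0.033771
I_{1,1} = -0.036524 + (-0.036524 − (-0.048924))/3 = -0.032391
I_{2,1} = -0.033771 + (-0.033771 − (-0.036524))/3 = -0.032853
I_{2,2} = -0.032853 + (-0.032853 − (-0.032391))/15 = -0.032884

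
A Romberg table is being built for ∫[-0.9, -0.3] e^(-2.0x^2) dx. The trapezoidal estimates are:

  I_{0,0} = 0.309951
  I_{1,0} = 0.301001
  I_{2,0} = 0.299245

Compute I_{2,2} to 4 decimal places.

0.2987

I_{1,1} = (4·0.301001 − 0.309951) / 3 = 0.298018
I_{2,1} = (4·0.299245 − 0.301001) / 3 = 0.298660
I_{2,2} = (16·0.298660 − 0.298018) / 15 = 0.298703
(Column j=1 coincides with Simpson's rule on the same nodes.)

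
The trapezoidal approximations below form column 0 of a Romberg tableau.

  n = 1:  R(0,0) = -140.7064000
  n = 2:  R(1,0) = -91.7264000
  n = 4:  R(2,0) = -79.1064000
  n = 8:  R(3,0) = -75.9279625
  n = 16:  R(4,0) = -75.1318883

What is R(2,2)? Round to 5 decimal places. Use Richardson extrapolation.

Richardson extrapolation on the trapezoidal column (denominator 4−1=3):
R(1,1) = -91.7264000 + (-91.7264000 − (-140.7064000))/3 = -75.3997333
R(2,1) = (4·(-79.1064000) − (-91.7264000)) / 3 = -74.8997333
R(2,2) = (16·(-74.8997333) − (-75.3997333)) / 15 = -74.8664000

-74.86640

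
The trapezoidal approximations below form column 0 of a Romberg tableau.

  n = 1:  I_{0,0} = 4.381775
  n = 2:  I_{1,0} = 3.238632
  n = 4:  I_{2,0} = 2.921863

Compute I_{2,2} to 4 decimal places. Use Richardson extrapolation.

2.8135

Richardson extrapolation on the trapezoidal column (denominator 4−1=3):
I_{1,1} = 3.238632 + (3.238632 − 4.381775)/3 = 2.857584
I_{2,1} = 2.921863 + (2.921863 − 3.238632)/3 = 2.816273
I_{2,2} = (16·2.816273 − 2.857584) / 15 = 2.813519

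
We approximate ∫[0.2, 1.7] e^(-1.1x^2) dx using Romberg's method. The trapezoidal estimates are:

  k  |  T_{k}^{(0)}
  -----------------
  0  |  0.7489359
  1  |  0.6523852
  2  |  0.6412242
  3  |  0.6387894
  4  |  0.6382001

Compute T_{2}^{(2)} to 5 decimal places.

T_{1}^{(1)} = (4·0.6523852 − 0.7489359) / 3 = 0.6202016
T_{2}^{(1)} = 0.6412242 + (0.6412242 − 0.6523852)/3 = 0.6375039
T_{2}^{(2)} = (16·0.6375039 − 0.6202016) / 15 = 0.6386574
(Column j=1 coincides with Simpson's rule on the same nodes.)

0.63866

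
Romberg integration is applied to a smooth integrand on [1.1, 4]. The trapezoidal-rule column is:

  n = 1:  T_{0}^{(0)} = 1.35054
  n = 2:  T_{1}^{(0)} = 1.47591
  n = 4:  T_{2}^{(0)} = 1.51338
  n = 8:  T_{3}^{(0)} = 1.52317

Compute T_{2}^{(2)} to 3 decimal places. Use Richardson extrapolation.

1.526

Richardson extrapolation on the trapezoidal column (denominator 4−1=3):
T_{1}^{(1)} = 1.47591 + (1.47591 − 1.35054)/3 = 1.51770
T_{2}^{(1)} = (4·1.51338 − 1.47591) / 3 = 1.52587
T_{2}^{(2)} = (16·1.52587 − 1.51770) / 15 = 1.52641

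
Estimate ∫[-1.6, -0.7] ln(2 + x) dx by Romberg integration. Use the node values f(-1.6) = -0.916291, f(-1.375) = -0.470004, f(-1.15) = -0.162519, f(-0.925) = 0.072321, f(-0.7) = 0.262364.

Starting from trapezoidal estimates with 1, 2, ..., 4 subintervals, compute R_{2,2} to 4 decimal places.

R_{0,0} (trapezoid, 1 panel, h=0.9000): -0.294267
R_{1,0} (trapezoid, 2 panels, h=0.4500): -0.220267
R_{2,0} (trapezoid, 4 panels, h=0.2250): -0.199612
R_{1,1} = -0.220267 + (-0.220267 − (-0.294267))/3 = -0.195600
R_{2,1} = -0.199612 + (-0.199612 − (-0.220267))/3 = -0.192727
R_{2,2} = -0.192727 + (-0.192727 − (-0.195600))/15 = -0.192535

-0.1925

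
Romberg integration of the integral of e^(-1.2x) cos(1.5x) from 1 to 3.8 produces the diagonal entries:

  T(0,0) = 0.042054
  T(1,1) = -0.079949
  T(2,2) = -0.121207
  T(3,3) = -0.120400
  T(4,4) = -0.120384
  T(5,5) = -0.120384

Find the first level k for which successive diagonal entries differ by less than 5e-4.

|T(1,1) − T(0,0)| = 0.122003 ≥ 5e-4
|T(2,2) − T(1,1)| = 0.041258 ≥ 5e-4
|T(3,3) − T(2,2)| = 0.000807 ≥ 5e-4
|T(4,4) − T(3,3)| = 0.000016 < 5e-4

k = 4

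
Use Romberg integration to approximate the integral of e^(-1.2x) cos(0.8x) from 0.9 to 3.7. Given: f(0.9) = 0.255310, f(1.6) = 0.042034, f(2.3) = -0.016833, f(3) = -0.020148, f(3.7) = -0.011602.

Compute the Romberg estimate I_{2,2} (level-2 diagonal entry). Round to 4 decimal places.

0.0686

I_{0,0} (trapezoid, 1 panel, h=2.8000): 0.341191
I_{1,0} (trapezoid, 2 panels, h=1.4000): 0.147029
I_{2,0} (trapezoid, 4 panels, h=0.7000): 0.088835
I_{1,1} = 0.147029 + (0.147029 − 0.341191)/3 = 0.082308
I_{2,1} = 0.088835 + (0.088835 − 0.147029)/3 = 0.069437
I_{2,2} = 0.069437 + (0.069437 − 0.082308)/15 = 0.068579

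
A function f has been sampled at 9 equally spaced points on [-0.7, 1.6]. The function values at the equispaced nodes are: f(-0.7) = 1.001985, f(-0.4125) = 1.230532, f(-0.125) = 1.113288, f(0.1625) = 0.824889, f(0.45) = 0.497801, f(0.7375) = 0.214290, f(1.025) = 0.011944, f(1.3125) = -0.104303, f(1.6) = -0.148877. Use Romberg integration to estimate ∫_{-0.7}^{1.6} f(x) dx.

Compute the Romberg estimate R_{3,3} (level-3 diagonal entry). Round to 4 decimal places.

1.2233

R_{0,0} (trapezoid, 1 panel, h=2.3000): 0.981074
R_{1,0} (trapezoid, 2 panels, h=1.1500): 1.063008
R_{2,0} (trapezoid, 4 panels, h=0.5750): 1.178513
R_{3,0} (trapezoid, 8 panels, h=0.2875): 1.211811
R_{1,1} = 1.063008 + (1.063008 − 0.981074)/3 = 1.090319
R_{2,1} = 1.178513 + (1.178513 − 1.063008)/3 = 1.217015
R_{3,1} = 1.211811 + (1.211811 − 1.178513)/3 = 1.222910
R_{2,2} = 1.217015 + (1.217015 − 1.090319)/15 = 1.225461
R_{3,2} = 1.222910 + (1.222910 − 1.217015)/15 = 1.223303
R_{3,3} = 1.223303 + (1.223303 − 1.225461)/63 = 1.223269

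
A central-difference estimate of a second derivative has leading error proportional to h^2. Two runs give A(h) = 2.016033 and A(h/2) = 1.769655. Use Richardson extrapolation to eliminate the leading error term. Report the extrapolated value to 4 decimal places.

1.6875

The leading error scales as h^2; refining by a factor of 2 reduces it by 2^2 = 4.
Extrapolated value = (4·A(h/2) − A(h)) / (4 − 1)
= (4·1.769655 − 2.016033) / 3
= 5.062587 / 3 = 1.687529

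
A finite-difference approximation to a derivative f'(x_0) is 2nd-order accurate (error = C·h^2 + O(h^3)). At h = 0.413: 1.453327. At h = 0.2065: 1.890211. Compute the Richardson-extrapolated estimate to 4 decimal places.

2.0358

The leading error scales as h^2; refining by a factor of 2 reduces it by 2^2 = 4.
Extrapolated value = (4·A(h/2) − A(h)) / (4 − 1)
= (4·1.890211 − 1.453327) / 3
= 6.107517 / 3 = 2.035839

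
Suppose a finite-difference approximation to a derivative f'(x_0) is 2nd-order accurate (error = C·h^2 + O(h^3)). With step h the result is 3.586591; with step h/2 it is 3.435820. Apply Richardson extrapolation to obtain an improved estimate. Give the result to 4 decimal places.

Extrapolated value = (4·A(h/2) − A(h)) / (4 − 1)
= (4·3.435820 − 3.586591) / 3
= 10.156689 / 3 = 3.385563

3.3856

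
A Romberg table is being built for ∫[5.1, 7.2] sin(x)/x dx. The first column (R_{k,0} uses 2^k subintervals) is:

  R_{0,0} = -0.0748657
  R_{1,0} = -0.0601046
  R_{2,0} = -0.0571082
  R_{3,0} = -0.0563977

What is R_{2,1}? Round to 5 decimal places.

-0.05611

Richardson extrapolation on the trapezoidal column (denominator 4−1=3):
R_{2,1} = -0.0571082 + (-0.0571082 − (-0.0601046))/3 = -0.0561094
(Column j=1 coincides with Simpson's rule on the same nodes.)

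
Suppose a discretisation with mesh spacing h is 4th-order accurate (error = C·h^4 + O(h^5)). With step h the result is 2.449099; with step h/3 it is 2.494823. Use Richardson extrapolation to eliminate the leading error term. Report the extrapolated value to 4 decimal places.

2.4954

The leading error scales as h^4; refining by a factor of 3 reduces it by 3^4 = 81.
Extrapolated value = (81·A(h/3) − A(h)) / (81 − 1)
= (81·2.494823 − 2.449099) / 80
= 199.631564 / 80 = 2.495395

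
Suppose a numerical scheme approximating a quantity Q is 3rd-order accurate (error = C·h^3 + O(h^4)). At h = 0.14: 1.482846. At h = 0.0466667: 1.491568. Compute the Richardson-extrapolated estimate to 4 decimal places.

1.4919

Extrapolated value = (27·A(h/3) − A(h)) / (27 − 1)
= (27·1.491568 − 1.482846) / 26
= 38.789490 / 26 = 1.491903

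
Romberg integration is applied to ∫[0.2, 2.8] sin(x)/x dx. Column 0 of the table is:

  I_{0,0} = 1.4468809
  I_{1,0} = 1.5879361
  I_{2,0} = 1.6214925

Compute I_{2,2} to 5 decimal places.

Richardson extrapolation on the trapezoidal column (denominator 4−1=3):
I_{1,1} = (4·1.5879361 − 1.4468809) / 3 = 1.6349545
I_{2,1} = (4·1.6214925 − 1.5879361) / 3 = 1.6326780
I_{2,2} = 1.6326780 + (1.6326780 − 1.6349545)/15 = 1.6325262

1.63253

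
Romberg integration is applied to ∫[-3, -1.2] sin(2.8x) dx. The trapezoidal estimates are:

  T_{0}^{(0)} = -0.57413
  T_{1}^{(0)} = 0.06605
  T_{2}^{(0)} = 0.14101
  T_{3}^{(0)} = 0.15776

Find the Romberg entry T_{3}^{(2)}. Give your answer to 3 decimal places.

Richardson extrapolation on the trapezoidal column (denominator 4−1=3):
T_{2}^{(1)} = 0.14101 + (0.14101 − 0.06605)/3 = 0.16600
T_{3}^{(1)} = 0.15776 + (0.15776 − 0.14101)/3 = 0.16334
T_{3}^{(2)} = (16·0.16334 − 0.16600) / 15 = 0.16316

0.163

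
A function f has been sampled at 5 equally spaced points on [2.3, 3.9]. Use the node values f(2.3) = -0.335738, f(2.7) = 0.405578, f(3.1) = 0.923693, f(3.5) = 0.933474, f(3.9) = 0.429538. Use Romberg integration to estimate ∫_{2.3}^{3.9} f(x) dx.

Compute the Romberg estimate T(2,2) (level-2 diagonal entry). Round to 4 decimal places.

T(0,0) (trapezoid, 1 panel, h=1.6000): 0.075040
T(1,0) (trapezoid, 2 panels, h=0.8000): 0.776474
T(2,0) (trapezoid, 4 panels, h=0.4000): 0.923858
T(1,1) = 0.776474 + (0.776474 − 0.075040)/3 = 1.010285
T(2,1) = 0.923858 + (0.923858 − 0.776474)/3 = 0.972986
T(2,2) = 0.972986 + (0.972986 − 1.010285)/15 = 0.970499

0.9705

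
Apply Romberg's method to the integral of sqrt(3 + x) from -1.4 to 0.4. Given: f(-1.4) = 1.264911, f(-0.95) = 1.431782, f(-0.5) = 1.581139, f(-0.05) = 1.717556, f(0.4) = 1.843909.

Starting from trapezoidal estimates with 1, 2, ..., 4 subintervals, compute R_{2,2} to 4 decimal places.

R_{0,0} (trapezoid, 1 panel, h=1.8000): 2.797938
R_{1,0} (trapezoid, 2 panels, h=0.9000): 2.821994
R_{2,0} (trapezoid, 4 panels, h=0.4500): 2.828199
R_{1,1} = 2.821994 + (2.821994 − 2.797938)/3 = 2.830013
R_{2,1} = 2.828199 + (2.828199 − 2.821994)/3 = 2.830267
R_{2,2} = 2.830267 + (2.830267 − 2.830013)/15 = 2.830284

2.8303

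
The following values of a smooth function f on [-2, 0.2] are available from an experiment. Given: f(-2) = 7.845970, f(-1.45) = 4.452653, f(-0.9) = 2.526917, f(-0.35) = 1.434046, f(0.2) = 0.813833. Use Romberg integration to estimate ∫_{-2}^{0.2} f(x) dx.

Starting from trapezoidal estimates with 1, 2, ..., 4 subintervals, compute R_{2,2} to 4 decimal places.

6.8277

R_{0,0} (trapezoid, 1 panel, h=2.2000): 9.525783
R_{1,0} (trapezoid, 2 panels, h=1.1000): 7.542500
R_{2,0} (trapezoid, 4 panels, h=0.5500): 7.008935
R_{1,1} = 7.542500 + (7.542500 − 9.525783)/3 = 6.881406
R_{2,1} = 7.008935 + (7.008935 − 7.542500)/3 = 6.831080
R_{2,2} = 6.831080 + (6.831080 − 6.881406)/15 = 6.827725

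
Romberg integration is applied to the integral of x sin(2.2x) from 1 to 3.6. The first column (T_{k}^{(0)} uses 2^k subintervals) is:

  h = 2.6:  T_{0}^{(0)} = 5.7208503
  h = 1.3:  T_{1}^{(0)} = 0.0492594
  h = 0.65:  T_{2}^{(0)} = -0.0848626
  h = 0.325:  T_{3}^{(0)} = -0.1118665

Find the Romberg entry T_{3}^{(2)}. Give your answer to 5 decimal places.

-0.12029

Richardson extrapolation on the trapezoidal column (denominator 4−1=3):
T_{2}^{(1)} = (4·(-0.0848626) − 0.0492594) / 3 = -0.1295699
T_{3}^{(1)} = (4·(-0.1118665) − (-0.0848626)) / 3 = -0.1208678
T_{3}^{(2)} = -0.1208678 + (-0.1208678 − (-0.1295699))/15 = -0.1202877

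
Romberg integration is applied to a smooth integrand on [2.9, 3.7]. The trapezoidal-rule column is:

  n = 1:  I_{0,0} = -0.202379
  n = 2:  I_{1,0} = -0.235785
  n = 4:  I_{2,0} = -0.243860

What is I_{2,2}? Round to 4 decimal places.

I_{1,1} = (4·(-0.235785) − (-0.202379)) / 3 = -0.246920
I_{2,1} = (4·(-0.243860) − (-0.235785)) / 3 = -0.246552
I_{2,2} = -0.246552 + (-0.246552 − (-0.246920))/15 = -0.246527

-0.2465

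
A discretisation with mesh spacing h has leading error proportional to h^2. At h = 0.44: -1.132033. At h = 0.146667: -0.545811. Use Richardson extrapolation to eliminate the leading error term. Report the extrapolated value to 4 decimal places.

The leading error scales as h^2; refining by a factor of 3 reduces it by 3^2 = 9.
Extrapolated value = (9·A(h/3) − A(h)) / (9 − 1)
= (9·(-0.545811) − (-1.132033)) / 8
= -3.780266 / 8 = -0.472533

-0.4725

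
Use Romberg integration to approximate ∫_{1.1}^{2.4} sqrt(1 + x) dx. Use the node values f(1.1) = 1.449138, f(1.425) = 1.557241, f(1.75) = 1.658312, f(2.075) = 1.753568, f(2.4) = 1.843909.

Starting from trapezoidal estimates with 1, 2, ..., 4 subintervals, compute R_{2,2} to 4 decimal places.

2.1507

R_{0,0} (trapezoid, 1 panel, h=1.3000): 2.140481
R_{1,0} (trapezoid, 2 panels, h=0.6500): 2.148143
R_{2,0} (trapezoid, 4 panels, h=0.3250): 2.150084
R_{1,1} = 2.148143 + (2.148143 − 2.140481)/3 = 2.150697
R_{2,1} = 2.150084 + (2.150084 − 2.148143)/3 = 2.150731
R_{2,2} = 2.150731 + (2.150731 − 2.150697)/15 = 2.150733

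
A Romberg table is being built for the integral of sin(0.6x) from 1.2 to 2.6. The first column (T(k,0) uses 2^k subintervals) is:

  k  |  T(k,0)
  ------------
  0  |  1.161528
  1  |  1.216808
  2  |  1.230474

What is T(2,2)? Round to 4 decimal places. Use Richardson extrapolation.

1.2350

T(1,1) = (4·1.216808 − 1.161528) / 3 = 1.235235
T(2,1) = (4·1.230474 − 1.216808) / 3 = 1.235029
T(2,2) = 1.235029 + (1.235029 − 1.235235)/15 = 1.235015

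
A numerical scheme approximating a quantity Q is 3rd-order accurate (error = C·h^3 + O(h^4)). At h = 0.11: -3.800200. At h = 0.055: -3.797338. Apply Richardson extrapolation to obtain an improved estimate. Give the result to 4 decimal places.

Extrapolated value = (8·A(h/2) − A(h)) / (8 − 1)
= (8·(-3.797338) − (-3.800200)) / 7
= -26.578504 / 7 = -3.796929

-3.7969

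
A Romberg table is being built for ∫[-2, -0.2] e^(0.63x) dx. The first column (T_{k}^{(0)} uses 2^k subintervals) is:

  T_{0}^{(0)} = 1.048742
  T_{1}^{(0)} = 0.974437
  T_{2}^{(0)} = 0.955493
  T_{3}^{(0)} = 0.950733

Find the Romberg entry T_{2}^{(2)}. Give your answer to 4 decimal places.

0.9491

T_{1}^{(1)} = 0.974437 + (0.974437 − 1.048742)/3 = 0.949669
T_{2}^{(1)} = (4·0.955493 − 0.974437) / 3 = 0.949178
T_{2}^{(2)} = 0.949178 + (0.949178 − 0.949669)/15 = 0.949145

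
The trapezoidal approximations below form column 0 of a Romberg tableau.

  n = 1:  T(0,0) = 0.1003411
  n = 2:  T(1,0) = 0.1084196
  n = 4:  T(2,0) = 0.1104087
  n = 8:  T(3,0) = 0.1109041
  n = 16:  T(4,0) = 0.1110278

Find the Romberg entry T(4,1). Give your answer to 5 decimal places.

0.11107

T(4,1) = (4·0.1110278 − 0.1109041) / 3 = 0.1110690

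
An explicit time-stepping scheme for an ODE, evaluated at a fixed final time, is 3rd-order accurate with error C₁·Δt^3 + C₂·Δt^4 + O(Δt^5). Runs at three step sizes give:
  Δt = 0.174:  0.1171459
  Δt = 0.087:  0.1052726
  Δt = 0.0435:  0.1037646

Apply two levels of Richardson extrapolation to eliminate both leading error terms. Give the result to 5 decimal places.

0.10355

First eliminate the Δt^3 term (factor 2^3 = 8):
  B₁ = (8·0.1052726 − 0.1171459)/7 = 0.1035764
  B₂ = (8·0.1037646 − 0.1052726)/7 = 0.1035492
Then eliminate the Δt^4 term (factor 2^4 = 16):
  (16·0.1035492 − 0.1035764)/15 = 0.1035474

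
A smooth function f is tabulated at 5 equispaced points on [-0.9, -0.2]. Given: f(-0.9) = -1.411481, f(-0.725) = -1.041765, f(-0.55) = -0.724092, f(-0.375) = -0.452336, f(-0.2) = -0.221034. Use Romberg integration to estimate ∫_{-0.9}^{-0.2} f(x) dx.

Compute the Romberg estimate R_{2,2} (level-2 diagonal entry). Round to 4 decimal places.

-0.5283

R_{0,0} (trapezoid, 1 panel, h=0.7000): -0.571380
R_{1,0} (trapezoid, 2 panels, h=0.3500): -0.539122
R_{2,0} (trapezoid, 4 panels, h=0.1750): -0.531029
R_{1,1} = -0.539122 + (-0.539122 − (-0.571380))/3 = -0.528369
R_{2,1} = -0.531029 + (-0.531029 − (-0.539122))/3 = -0.528331
R_{2,2} = -0.528331 + (-0.528331 − (-0.528369))/15 = -0.528328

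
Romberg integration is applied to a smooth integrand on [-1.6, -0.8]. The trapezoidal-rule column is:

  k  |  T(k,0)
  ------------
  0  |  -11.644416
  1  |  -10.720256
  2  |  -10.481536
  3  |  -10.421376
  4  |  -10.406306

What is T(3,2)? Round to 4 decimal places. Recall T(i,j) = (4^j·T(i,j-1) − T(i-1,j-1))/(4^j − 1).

Richardson extrapolation on the trapezoidal column (denominator 4−1=3):
T(2,1) = -10.481536 + (-10.481536 − (-10.720256))/3 = -10.401963
T(3,1) = (4·(-10.421376) − (-10.481536)) / 3 = -10.401323
T(3,2) = (16·(-10.401323) − (-10.401963)) / 15 = -10.401280

-10.4013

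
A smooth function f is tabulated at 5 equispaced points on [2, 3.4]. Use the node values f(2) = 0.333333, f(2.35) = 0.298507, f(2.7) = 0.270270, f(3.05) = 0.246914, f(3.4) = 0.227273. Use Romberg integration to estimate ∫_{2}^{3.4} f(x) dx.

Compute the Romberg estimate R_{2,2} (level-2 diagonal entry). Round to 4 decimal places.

R_{0,0} (trapezoid, 1 panel, h=1.4000): 0.392424
R_{1,0} (trapezoid, 2 panels, h=0.7000): 0.385401
R_{2,0} (trapezoid, 4 panels, h=0.3500): 0.383598
R_{1,1} = 0.385401 + (0.385401 − 0.392424)/3 = 0.383060
R_{2,1} = 0.383598 + (0.383598 − 0.385401)/3 = 0.382997
R_{2,2} = 0.382997 + (0.382997 − 0.383060)/15 = 0.382993

0.3830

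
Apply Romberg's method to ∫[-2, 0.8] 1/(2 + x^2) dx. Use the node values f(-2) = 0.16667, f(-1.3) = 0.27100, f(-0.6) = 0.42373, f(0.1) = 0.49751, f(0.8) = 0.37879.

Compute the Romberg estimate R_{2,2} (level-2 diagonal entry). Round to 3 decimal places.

1.042

R_{0,0} (trapezoid, 1 panel, h=2.8000): 0.76364
R_{1,0} (trapezoid, 2 panels, h=1.4000): 0.97504
R_{2,0} (trapezoid, 4 panels, h=0.7000): 1.02548
R_{1,1} = 0.97504 + (0.97504 − 0.76364)/3 = 1.04551
R_{2,1} = 1.02548 + (1.02548 − 0.97504)/3 = 1.04229
R_{2,2} = 1.04229 + (1.04229 − 1.04551)/15 = 1.04208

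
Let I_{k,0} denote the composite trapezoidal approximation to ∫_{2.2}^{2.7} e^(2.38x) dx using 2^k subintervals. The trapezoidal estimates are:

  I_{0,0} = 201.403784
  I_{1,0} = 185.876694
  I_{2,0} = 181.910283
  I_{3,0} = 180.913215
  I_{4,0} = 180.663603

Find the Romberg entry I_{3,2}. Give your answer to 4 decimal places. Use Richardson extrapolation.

180.5804

Richardson extrapolation on the trapezoidal column (denominator 4−1=3):
I_{2,1} = (4·181.910283 − 185.876694) / 3 = 180.588146
I_{3,1} = (4·180.913215 − 181.910283) / 3 = 180.580859
I_{3,2} = (16·180.580859 − 180.588146) / 15 = 180.580373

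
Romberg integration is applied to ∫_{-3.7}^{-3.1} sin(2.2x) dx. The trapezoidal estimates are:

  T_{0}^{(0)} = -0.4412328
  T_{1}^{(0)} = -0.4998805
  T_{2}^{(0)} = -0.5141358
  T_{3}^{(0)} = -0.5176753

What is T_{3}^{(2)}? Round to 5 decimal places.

-0.51885

T_{2}^{(1)} = (4·(-0.5141358) − (-0.4998805)) / 3 = -0.5188876
T_{3}^{(1)} = -0.5176753 + (-0.5176753 − (-0.5141358))/3 = -0.5188551
T_{3}^{(2)} = -0.5188551 + (-0.5188551 − (-0.5188876))/15 = -0.5188529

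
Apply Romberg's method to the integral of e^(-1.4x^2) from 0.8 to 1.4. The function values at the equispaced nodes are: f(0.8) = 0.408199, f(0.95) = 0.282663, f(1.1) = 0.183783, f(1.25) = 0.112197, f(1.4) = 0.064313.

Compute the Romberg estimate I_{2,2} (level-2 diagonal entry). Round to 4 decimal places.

0.1210

I_{0,0} (trapezoid, 1 panel, h=0.6000): 0.141754
I_{1,0} (trapezoid, 2 panels, h=0.3000): 0.126012
I_{2,0} (trapezoid, 4 panels, h=0.1500): 0.122235
I_{1,1} = 0.126012 + (0.126012 − 0.141754)/3 = 0.120765
I_{2,1} = 0.122235 + (0.122235 − 0.126012)/3 = 0.120976
I_{2,2} = 0.120976 + (0.120976 − 0.120765)/15 = 0.120990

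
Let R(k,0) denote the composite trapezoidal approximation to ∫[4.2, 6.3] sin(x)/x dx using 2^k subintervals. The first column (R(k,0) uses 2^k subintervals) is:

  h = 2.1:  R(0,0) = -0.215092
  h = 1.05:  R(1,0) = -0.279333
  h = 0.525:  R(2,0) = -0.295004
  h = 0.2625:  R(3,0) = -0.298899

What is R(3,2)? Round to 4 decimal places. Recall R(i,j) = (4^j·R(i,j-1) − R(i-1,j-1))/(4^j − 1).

R(2,1) = -0.295004 + (-0.295004 − (-0.279333))/3 = -0.300228
R(3,1) = (4·(-0.298899) − (-0.295004)) / 3 = -0.300197
R(3,2) = (16·(-0.300197) − (-0.300228)) / 15 = -0.300195

-0.3002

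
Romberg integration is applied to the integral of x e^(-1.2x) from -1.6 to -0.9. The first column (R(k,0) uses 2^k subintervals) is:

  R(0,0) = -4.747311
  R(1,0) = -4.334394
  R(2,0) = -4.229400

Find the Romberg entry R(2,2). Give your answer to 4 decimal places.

Richardson extrapolation on the trapezoidal column (denominator 4−1=3):
R(1,1) = (4·(-4.334394) − (-4.747311)) / 3 = -4.196755
R(2,1) = (4·(-4.229400) − (-4.334394)) / 3 = -4.194402
R(2,2) = -4.194402 + (-4.194402 − (-4.196755))/15 = -4.194245
(Column j=1 coincides with Simpson's rule on the same nodes.)

-4.1942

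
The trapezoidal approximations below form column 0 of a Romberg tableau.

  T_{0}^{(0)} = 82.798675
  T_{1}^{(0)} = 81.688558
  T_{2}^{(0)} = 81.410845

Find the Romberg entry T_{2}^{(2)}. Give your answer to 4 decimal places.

81.3183

Richardson extrapolation on the trapezoidal column (denominator 4−1=3):
T_{1}^{(1)} = (4·81.688558 − 82.798675) / 3 = 81.318519
T_{2}^{(1)} = (4·81.410845 − 81.688558) / 3 = 81.318274
T_{2}^{(2)} = (16·81.318274 − 81.318519) / 15 = 81.318258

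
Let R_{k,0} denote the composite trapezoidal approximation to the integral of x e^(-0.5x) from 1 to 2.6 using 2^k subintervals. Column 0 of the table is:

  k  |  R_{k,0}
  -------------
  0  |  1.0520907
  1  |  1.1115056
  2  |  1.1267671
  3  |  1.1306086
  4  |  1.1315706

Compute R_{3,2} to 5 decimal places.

1.13189

Richardson extrapolation on the trapezoidal column (denominator 4−1=3):
R_{2,1} = 1.1267671 + (1.1267671 − 1.1115056)/3 = 1.1318543
R_{3,1} = 1.1306086 + (1.1306086 − 1.1267671)/3 = 1.1318891
R_{3,2} = (16·1.1318891 − 1.1318543) / 15 = 1.1318914
(Column j=1 coincides with Simpson's rule on the same nodes.)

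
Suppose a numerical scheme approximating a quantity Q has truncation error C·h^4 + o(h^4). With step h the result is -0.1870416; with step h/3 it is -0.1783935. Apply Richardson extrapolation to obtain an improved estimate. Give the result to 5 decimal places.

-0.17829

The leading error scales as h^4; refining by a factor of 3 reduces it by 3^4 = 81.
Extrapolated value = (81·A(h/3) − A(h)) / (81 − 1)
= (81·(-0.1783935) − (-0.1870416)) / 80
= -14.2628319 / 80 = -0.1782854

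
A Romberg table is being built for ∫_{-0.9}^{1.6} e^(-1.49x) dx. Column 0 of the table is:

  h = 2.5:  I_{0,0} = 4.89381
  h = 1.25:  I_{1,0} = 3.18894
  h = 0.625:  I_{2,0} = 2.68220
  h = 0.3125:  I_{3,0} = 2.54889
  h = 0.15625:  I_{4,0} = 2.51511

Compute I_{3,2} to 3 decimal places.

I_{2,1} = 2.68220 + (2.68220 − 3.18894)/3 = 2.51329
I_{3,1} = 2.54889 + (2.54889 − 2.68220)/3 = 2.50445
I_{3,2} = 2.50445 + (2.50445 − 2.51329)/15 = 2.50386

2.504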